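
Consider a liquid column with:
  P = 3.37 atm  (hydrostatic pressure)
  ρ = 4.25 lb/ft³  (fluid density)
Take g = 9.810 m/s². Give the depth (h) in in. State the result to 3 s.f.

Rearranging: h = P/(ρ·g).
P = 3.37 atm = 3.415×10^5 Pa; ρ = 4.25 lb/ft³ = 68.08 kg/m³; g = 9.810 m/s².
h = 511.3 m
511.3 m × (1 in / 0.02540 m) = 20130 in

20100 in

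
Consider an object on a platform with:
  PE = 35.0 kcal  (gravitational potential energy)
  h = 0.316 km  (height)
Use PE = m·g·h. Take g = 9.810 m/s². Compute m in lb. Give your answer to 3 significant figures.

Rearranging: m = PE/(g·h).
PE = 35.0 kcal = 1.464×10^5 J; h = 0.316 km = 316.0 m; g = 9.810 m/s².
m = 47.24 kg
47.24 kg × (1 lb / 0.4536 kg) = 104.1 lb

104 lb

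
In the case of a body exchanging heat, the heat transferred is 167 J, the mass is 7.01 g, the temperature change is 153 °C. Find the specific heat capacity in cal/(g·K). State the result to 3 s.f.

0.0372 cal/(g·K)

Rearranging: c = Q/(m·ΔT).
Q = 167 J; m = 7.01 g = 0.007010 kg; ΔT = 153 °C = 153.0 K.
c = 155.7 J/(kg·K)
155.7 J/(kg·K) × (1 cal/(g·K) / 4184 J/(kg·K)) = 0.03721 cal/(g·K)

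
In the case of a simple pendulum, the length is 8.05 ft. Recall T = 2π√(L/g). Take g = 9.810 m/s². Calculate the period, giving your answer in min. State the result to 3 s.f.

0.0524 min

T is given directly by: T = 2π√(L/g).
L = 8.05 ft = 2.454 m; g = 9.810 m/s².
T = 3.142 s
3.142 s × (1 min / 60.00 s) = 0.05237 min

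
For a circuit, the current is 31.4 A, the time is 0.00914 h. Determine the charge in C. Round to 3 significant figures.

q is given directly by: q = It.
I = 31.4 A; t = 0.00914 h = 32.90 s.
q = 1033 C

1030 C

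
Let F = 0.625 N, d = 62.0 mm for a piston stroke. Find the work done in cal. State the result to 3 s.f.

0.00926 cal

Directly: W = F·d.
F = 0.625 N; d = 62.0 mm = 0.06200 m.
W = 0.03875 J
0.03875 J × (1 cal / 4.184 J) = 0.009261 cal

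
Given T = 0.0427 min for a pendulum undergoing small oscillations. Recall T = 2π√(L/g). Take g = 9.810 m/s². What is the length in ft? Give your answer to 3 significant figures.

Rearranging T = 2π√(L/g) for L: L = g·(T/2π)².
T = 0.0427 min = 2.562 s; g = 9.810 m/s².
L = 1.631 m
1.631 m × (1 ft / 0.3048 m) = 5.351 ft

5.35 ft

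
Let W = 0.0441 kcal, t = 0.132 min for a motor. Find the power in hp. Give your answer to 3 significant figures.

0.0312 hp

P is given directly by: P = W/t.
W = 0.0441 kcal = 184.5 J; t = 0.132 min = 7.920 s.
P = 23.30 W
23.30 W × (1 hp / 745.7 W) = 0.03124 hp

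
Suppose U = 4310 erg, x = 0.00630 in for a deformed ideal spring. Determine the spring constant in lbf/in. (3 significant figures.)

192 lbf/in

Rearranging: k = 2U/x².
U = 4310 erg = 4.310×10^-4 J; x = 0.00630 in = 1.600×10^-4 m.
k = 33663 N/m
33663 N/m × (1 lbf/in / 175.1 N/m) = 192.2 lbf/in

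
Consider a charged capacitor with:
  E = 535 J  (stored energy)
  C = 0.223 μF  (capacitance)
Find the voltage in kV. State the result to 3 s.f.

69.3 kV

Rearranging: V = √(2E/C).
E = 535 J; C = 0.223 μF = 2.230×10^-7 F.
V = 69269 V
69269 V × (1 kV / 1000 V) = 69.27 kV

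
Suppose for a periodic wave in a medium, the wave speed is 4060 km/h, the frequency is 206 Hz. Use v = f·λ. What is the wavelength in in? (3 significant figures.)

Rearranging v = f·λ for λ: λ = v/f.
v = 4060 km/h = 1128 m/s; f = 206 Hz.
λ = 5.475 m
5.475 m × (1 in / 0.02540 m) = 215.5 in

216 in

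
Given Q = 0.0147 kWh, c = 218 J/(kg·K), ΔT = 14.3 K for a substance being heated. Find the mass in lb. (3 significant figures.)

37.4 lb

Solving Q = m·c·ΔT for m: m = Q/(c·ΔT).
Q = 0.0147 kWh = 52920 J; c = 218 J/(kg·K); ΔT = 14.3 K.
m = 16.98 kg
16.98 kg × (1 lb / 0.4536 kg) = 37.42 lb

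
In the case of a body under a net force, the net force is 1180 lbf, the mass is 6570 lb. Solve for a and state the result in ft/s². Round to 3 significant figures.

5.78 ft/s²

From Newton's second law: a = F/m.
F = 1180 lbf = 5249 N; m = 6570 lb = 2980 kg.
a = 1.761 m/s²
1.761 m/s² × (1 ft/s² / 0.3048 m/s²) = 5.779 ft/s²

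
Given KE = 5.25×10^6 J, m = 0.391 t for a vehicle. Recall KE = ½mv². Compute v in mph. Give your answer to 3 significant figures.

Solving KE = ½mv² for v: v = √(2·KE/m).
KE = 5.25×10^6 J; m = 0.391 t = 391.0 kg.
v = 163.9 m/s
163.9 m/s × (1 mph / 0.4470 m/s) = 366.6 mph

367 mph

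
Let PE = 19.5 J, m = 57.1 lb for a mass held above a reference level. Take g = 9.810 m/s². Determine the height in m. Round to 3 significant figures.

0.0767 m

Solving PE = m·g·h for h: h = PE/(m·g).
PE = 19.5 J; m = 57.1 lb = 25.90 kg; g = 9.810 m/s².
h = 0.07675 m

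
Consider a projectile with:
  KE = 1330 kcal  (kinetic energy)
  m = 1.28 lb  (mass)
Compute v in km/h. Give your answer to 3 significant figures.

15800 km/h

Rearranging KE = ½mv² for v: v = √(2·KE/m).
KE = 1330 kcal = 5.565×10^6 J; m = 1.28 lb = 0.5806 kg.
v = 4378 m/s
4378 m/s × (1 km/h / 0.2778 m/s) = 15762 km/h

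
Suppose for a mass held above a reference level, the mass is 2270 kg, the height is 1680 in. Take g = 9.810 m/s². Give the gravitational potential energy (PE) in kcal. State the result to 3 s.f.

PE is given directly by: PE = mgh.
m = 2270 kg; h = 1680 in = 42.67 m; g = 9.810 m/s².
PE = 9.502×10^5 J  (the unit combination reduces to kg·m²/s² = J)
9.502×10^5 J × (1 kcal / 4184 J) = 227.1 kcal

227 kcal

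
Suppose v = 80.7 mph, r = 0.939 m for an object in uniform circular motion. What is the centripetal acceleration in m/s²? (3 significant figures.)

1390 m/s²

Directly: a = v²/r.
v = 80.7 mph = 36.08 m/s; r = 0.939 m.
a = 1386 m/s²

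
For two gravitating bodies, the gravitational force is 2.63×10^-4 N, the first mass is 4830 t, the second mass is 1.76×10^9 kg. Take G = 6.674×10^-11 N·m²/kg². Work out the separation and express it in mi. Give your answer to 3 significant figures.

28.9 mi

From Newton's law of gravitation: r = √(G·m₁m₂/F).
F = 2.63×10^-4 N; m₁ = 4830 t = 4.830×10^6 kg; m₂ = 1.76×10^9 kg; G = 6.674×10^-11 N·m²/kg².
r = 46446 m
46446 m × (1 mi / 1609 m) = 28.86 mi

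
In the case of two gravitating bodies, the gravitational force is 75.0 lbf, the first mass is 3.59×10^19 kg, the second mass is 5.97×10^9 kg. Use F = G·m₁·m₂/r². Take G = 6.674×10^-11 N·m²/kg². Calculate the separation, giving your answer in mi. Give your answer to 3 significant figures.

1.29×10^5 mi

From Newton's law of gravitation: r = √(G·m₁m₂/F).
F = 75.0 lbf = 333.6 N; m₁ = 3.59×10^19 kg; m₂ = 5.97×10^9 kg; G = 6.674×10^-11 N·m²/kg².
r = 2.071×10^8 m
2.071×10^8 m × (1 mi / 1609 m) = 1.287×10^5 mi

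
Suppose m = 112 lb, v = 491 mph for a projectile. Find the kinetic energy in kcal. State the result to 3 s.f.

292 kcal

Directly: KE = ½mv².
m = 112 lb = 50.80 kg; v = 491 mph = 219.5 m/s.
KE = 1.224×10^6 J  (the unit combination reduces to kg·m²/s² = J)
1.224×10^6 J × (1 kcal / 4184 J) = 292.5 kcal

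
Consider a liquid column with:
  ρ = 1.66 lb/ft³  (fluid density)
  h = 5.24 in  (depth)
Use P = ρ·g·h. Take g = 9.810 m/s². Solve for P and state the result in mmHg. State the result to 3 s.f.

0.260 mmHg

Directly: P = ρgh.
ρ = 1.66 lb/ft³ = 26.59 kg/m³; h = 5.24 in = 0.1331 m; g = 9.810 m/s².
P = 34.72 Pa
34.72 Pa × (1 mmHg / 133.3 Pa) = 0.2604 mmHg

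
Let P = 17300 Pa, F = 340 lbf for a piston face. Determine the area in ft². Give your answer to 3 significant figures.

0.941 ft²

Rearranging P = F/A for A: A = F/P.
P = 17300 Pa; F = 340 lbf = 1512 N.
A = 0.08742 m²
0.08742 m² × (1 ft² / 0.09290 m²) = 0.9410 ft²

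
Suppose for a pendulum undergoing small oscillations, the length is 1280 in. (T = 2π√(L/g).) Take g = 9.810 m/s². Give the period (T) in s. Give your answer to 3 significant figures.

11.4 s

T is given directly by: T = 2π√(L/g).
L = 1280 in = 32.51 m; g = 9.810 m/s².
T = 11.44 s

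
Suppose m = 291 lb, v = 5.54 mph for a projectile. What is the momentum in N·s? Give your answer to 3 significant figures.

Directly: p = mv.
m = 291 lb = 132.0 kg; v = 5.54 mph = 2.477 m/s.
p = 326.9 kg·m/s
Since 1 N·s = 1 kg·m/s, 326.9 N·s.

327 N·s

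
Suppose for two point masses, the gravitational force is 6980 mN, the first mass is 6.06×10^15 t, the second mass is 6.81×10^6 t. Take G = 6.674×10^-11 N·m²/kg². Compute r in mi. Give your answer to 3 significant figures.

Rearranging: r = √(G·m₁m₂/F).
F = 6980 mN = 6.980 N; m₁ = 6.06×10^15 t = 6.060×10^18 kg; m₂ = 6.81×10^6 t = 6.810×10^9 kg; G = 6.674×10^-11 N·m²/kg².
r = 6.282×10^8 m
6.282×10^8 m × (1 mi / 1609 m) = 3.903×10^5 mi

3.90×10^5 mi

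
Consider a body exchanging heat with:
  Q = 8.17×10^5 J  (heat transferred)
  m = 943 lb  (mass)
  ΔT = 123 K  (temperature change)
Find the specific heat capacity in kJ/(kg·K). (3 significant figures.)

Rearranging Q = m·c·ΔT for c: c = Q/(m·ΔT).
Q = 8.17×10^5 J; m = 943 lb = 427.7 kg; ΔT = 123 K.
c = 15.53 J/(kg·K)
15.53 J/(kg·K) × (1 kJ/(kg·K) / 1000 J/(kg·K)) = 0.01553 kJ/(kg·K)

0.0155 kJ/(kg·K)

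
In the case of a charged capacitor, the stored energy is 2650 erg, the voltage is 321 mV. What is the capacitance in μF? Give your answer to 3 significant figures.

Rearranging: C = 2E/V².
E = 2650 erg = 2.650×10^-4 J; V = 321 mV = 0.3210 V.
C = 0.005144 F
0.005144 F × (1 μF / 1.000×10^-6 F) = 5144 μF

5140 μF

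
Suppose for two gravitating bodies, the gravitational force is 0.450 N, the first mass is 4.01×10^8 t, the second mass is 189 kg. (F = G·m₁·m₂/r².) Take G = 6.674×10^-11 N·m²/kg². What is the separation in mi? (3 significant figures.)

0.0659 mi

From Newton's law of gravitation: r = √(G·m₁m₂/F).
F = 0.450 N; m₁ = 4.01×10^8 t = 4.010×10^11 kg; m₂ = 189 kg; G = 6.674×10^-11 N·m²/kg².
r = 106.0 m
106.0 m × (1 mi / 1609 m) = 0.06588 mi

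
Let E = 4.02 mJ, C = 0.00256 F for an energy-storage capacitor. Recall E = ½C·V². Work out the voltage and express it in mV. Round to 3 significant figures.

Rearranging E = ½C·V² for V: V = √(2E/C).
E = 4.02 mJ = 0.004020 J; C = 0.00256 F.
V = 1.772 V
1.772 V × (1 mV / 0.001000 V) = 1772 mV

1770 mV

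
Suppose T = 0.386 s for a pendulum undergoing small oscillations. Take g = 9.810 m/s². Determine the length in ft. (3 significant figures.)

Rearranging T = 2π√(L/g) for L: L = g·(T/2π)².
T = 0.386 s; g = 9.810 m/s².
L = 0.03702 m
0.03702 m × (1 ft / 0.3048 m) = 0.1215 ft

0.121 ft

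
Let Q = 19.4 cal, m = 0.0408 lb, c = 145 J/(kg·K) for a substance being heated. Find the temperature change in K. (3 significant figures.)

30.2 K

Rearranging: ΔT = Q/(m·c).
Q = 19.4 cal = 81.17 J; m = 0.0408 lb = 0.01851 kg; c = 145 J/(kg·K).
ΔT = 30.25 K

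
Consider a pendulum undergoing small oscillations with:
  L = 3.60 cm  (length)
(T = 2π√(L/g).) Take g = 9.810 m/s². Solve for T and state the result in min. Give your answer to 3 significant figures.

0.00634 min

Directly: T = 2π√(L/g).
L = 3.60 cm = 0.03600 m; g = 9.810 m/s².
T = 0.3806 s
0.3806 s × (1 min / 60.00 s) = 0.006344 min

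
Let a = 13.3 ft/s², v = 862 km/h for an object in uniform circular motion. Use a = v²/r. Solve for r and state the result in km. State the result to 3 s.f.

Rearranging a = v²/r for r: r = v²/a.
a = 13.3 ft/s² = 4.054 m/s²; v = 862 km/h = 239.4 m/s.
r = 14143 m
14143 m × (1 km / 1000 m) = 14.14 km

14.1 km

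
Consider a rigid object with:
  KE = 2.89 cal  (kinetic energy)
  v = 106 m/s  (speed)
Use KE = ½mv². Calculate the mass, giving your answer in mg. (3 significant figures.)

Rearranging KE = ½mv² for m: m = 2·KE/v².
KE = 2.89 cal = 12.09 J; v = 106 m/s.
m = 0.002152 kg
0.002152 kg × (1 mg / 1.000×10^-6 kg) = 2152 mg

2150 mg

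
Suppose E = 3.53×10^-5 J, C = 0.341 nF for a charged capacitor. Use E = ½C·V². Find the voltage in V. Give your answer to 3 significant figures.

Rearranging E = ½C·V² for V: V = √(2E/C).
E = 3.53×10^-5 J; C = 0.341 nF = 3.410×10^-10 F.
V = 455.0 V

455 V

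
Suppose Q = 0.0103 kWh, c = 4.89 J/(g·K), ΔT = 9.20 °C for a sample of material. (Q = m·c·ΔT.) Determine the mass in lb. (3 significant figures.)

Rearranging: m = Q/(c·ΔT).
Q = 0.0103 kWh = 37080 J; c = 4.89 J/(g·K) = 4890 J/(kg·K); ΔT = 9.20 °C = 9.200 K.
m = 0.8242 kg
0.8242 kg × (1 lb / 0.4536 kg) = 1.817 lb

1.82 lb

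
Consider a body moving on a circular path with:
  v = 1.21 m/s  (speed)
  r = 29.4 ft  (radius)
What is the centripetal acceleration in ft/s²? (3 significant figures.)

0.536 ft/s²

Directly: a = v²/r.
v = 1.21 m/s; r = 29.4 ft = 8.961 m.
a = 0.1634 m/s²
0.1634 m/s² × (1 ft/s² / 0.3048 m/s²) = 0.5360 ft/s²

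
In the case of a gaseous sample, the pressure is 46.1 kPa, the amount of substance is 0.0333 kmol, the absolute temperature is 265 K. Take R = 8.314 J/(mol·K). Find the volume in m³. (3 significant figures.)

1.59 m³

Rearranging PV = nRT for V: V = nRT/P.
P = 46.1 kPa = 46100 Pa; n = 0.0333 kmol = 33.30 mol; T = 265 K; R = 8.314 J/(mol·K).
V = 1.591 m³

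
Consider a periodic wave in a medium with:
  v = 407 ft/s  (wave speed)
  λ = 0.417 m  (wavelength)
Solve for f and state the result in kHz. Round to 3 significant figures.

0.297 kHz

Solving v = f·λ for f: f = v/λ.
v = 407 ft/s = 124.1 m/s; λ = 0.417 m.
f = 297.5 Hz
297.5 Hz × (1 kHz / 1000 Hz) = 0.2975 kHz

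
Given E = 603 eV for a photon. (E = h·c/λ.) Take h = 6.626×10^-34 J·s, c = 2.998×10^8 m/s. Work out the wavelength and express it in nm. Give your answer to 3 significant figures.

Rearranging: λ = hc/E.
E = 603 eV = 9.661×10^-17 J; h = 6.626×10^-34 J·s; c = 2.998×10^8 m/s.
λ = 2.056×10^-9 m
2.056×10^-9 m × (1 nm / 1.000×10^-9 m) = 2.056 nm

2.06 nm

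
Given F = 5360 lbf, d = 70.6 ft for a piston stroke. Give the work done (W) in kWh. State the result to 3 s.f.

0.143 kWh

W is given directly by: W = F·d.
F = 5360 lbf = 23842 N; d = 70.6 ft = 21.52 m.
W = 5.131×10^5 J  (the unit combination reduces to kg·m²/s² = J)
5.131×10^5 J × (1 kWh / 3.600×10^6 J) = 0.1425 kWh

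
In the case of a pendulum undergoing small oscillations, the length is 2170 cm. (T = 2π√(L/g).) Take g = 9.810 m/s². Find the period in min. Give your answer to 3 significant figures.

Directly: T = 2π√(L/g).
L = 2170 cm = 21.70 m; g = 9.810 m/s².
T = 9.345 s
9.345 s × (1 min / 60.00 s) = 0.1557 min

0.156 min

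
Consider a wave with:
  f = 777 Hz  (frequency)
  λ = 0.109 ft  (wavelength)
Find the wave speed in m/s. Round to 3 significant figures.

25.8 m/s

v is given directly by: v = fλ.
f = 777 Hz; λ = 0.109 ft = 0.03322 m.
v = 25.81 m/s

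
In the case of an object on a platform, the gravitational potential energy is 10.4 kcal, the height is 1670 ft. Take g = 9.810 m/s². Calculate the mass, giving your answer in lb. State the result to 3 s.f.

Rearranging: m = PE/(g·h).
PE = 10.4 kcal = 43514 J; h = 1670 ft = 509.0 m; g = 9.810 m/s².
m = 8.714 kg
8.714 kg × (1 lb / 0.4536 kg) = 19.21 lb

19.2 lb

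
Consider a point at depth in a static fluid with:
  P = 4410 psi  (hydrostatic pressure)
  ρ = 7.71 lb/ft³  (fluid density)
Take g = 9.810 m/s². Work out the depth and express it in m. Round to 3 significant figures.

Solving P = ρ·g·h for h: h = P/(ρ·g).
P = 4410 psi = 3.041×10^7 Pa; ρ = 7.71 lb/ft³ = 123.5 kg/m³; g = 9.810 m/s².
h = 25097 m

25100 m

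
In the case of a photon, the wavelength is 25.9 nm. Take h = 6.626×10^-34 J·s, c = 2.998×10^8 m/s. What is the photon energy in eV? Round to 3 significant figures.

47.9 eV

Directly: E = hc/λ.
λ = 25.9 nm = 2.590×10^-8 m; h = 6.626×10^-34 J·s; c = 2.998×10^8 m/s.
E = 7.670×10^-18 J
7.670×10^-18 J × (1 eV / 1.602×10^-19 J) = 47.87 eV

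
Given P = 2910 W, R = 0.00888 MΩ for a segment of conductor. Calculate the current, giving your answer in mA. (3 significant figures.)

572 mA

Rearranging P = I²R for I: I = √(P/R).
P = 2910 W; R = 0.00888 MΩ = 8880 Ω.
I = 0.5725 A
0.5725 A × (1 mA / 0.001000 A) = 572.5 mA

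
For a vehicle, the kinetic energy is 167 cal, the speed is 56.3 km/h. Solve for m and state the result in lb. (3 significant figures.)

Rearranging KE = ½mv² for m: m = 2·KE/v².
KE = 167 cal = 698.7 J; v = 56.3 km/h = 15.64 m/s.
m = 5.714 kg
5.714 kg × (1 lb / 0.4536 kg) = 12.60 lb

12.6 lb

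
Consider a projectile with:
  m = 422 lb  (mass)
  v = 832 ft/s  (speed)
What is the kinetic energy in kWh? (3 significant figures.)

1.71 kWh

KE is given directly by: KE = ½mv².
m = 422 lb = 191.4 kg; v = 832 ft/s = 253.6 m/s.
KE = 6.155×10^6 J
6.155×10^6 J × (1 kWh / 3.600×10^6 J) = 1.710 kWh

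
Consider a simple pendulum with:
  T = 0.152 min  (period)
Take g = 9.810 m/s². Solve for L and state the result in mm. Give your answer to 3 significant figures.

Rearranging: L = g·(T/2π)².
T = 0.152 min = 9.120 s; g = 9.810 m/s².
L = 20.67 m
20.67 m × (1 mm / 0.001000 m) = 20668 mm

20700 mm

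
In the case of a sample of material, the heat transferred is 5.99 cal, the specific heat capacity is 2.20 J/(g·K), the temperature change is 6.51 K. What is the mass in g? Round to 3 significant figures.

Rearranging: m = Q/(c·ΔT).
Q = 5.99 cal = 25.06 J; c = 2.20 J/(g·K) = 2200 J/(kg·K); ΔT = 6.51 K.
m = 0.001750 kg
0.001750 kg × (1 g / 0.001000 kg) = 1.750 g

1.75 g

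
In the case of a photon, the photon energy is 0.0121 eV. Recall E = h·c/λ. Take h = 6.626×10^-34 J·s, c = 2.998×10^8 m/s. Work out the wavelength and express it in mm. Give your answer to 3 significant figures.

0.102 mm

Rearranging: λ = hc/E.
E = 0.0121 eV = 1.939×10^-21 J; h = 6.626×10^-34 J·s; c = 2.998×10^8 m/s.
λ = 1.025×10^-4 m
1.025×10^-4 m × (1 mm / 0.001000 m) = 0.1025 mm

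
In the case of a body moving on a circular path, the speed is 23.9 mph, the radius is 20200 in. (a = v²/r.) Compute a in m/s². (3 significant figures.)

a is given directly by: a = v²/r.
v = 23.9 mph = 10.68 m/s; r = 20200 in = 513.1 m.
a = 0.2225 m/s²

0.222 m/s²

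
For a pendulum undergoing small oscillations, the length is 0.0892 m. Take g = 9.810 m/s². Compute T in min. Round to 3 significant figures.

T is given directly by: T = 2π√(L/g).
L = 0.0892 m; g = 9.810 m/s².
T = 0.5991 s
0.5991 s × (1 min / 60.00 s) = 0.009986 min

0.00999 min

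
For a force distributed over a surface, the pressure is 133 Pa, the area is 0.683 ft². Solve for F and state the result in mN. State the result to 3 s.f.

8440 mN

Rearranging: F = P·A.
P = 133 Pa; A = 0.683 ft² = 0.06345 m².
F = 8.439 N  (the unit combination reduces to kg·m/s² = N)
8.439 N × (1 mN / 0.001000 N) = 8439 mN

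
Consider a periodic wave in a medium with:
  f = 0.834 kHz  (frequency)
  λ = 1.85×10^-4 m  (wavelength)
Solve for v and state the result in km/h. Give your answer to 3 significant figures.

0.555 km/h

Directly: v = fλ.
f = 0.834 kHz = 834.0 Hz; λ = 1.85×10^-4 m.
v = 0.1543 m/s
0.1543 m/s × (1 km/h / 0.2778 m/s) = 0.5554 km/h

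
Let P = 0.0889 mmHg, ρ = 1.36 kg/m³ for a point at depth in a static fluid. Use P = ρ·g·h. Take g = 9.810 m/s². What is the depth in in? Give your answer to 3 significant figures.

35.0 in

Rearranging P = ρ·g·h for h: h = P/(ρ·g).
P = 0.0889 mmHg = 11.85 Pa; ρ = 1.36 kg/m³; g = 9.810 m/s².
h = 0.8884 m
0.8884 m × (1 in / 0.02540 m) = 34.98 in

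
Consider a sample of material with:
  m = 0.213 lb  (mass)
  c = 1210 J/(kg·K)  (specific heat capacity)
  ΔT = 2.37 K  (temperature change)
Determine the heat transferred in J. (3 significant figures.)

Directly: Q = mcΔT.
m = 0.213 lb = 0.09662 kg; c = 1210 J/(kg·K); ΔT = 2.37 K.
Q = 277.1 J  (the unit combination reduces to kg·m²/s² = J)

277 J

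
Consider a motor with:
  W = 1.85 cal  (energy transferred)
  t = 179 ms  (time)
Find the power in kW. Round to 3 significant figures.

0.0432 kW

Directly: P = W/t.
W = 1.85 cal = 7.740 J; t = 179 ms = 0.1790 s.
P = 43.24 W
43.24 W × (1 kW / 1000 W) = 0.04324 kW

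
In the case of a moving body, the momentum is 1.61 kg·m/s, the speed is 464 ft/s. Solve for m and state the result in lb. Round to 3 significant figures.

0.0251 lb

Rearranging: m = p/v.
p = 1.61 kg·m/s; v = 464 ft/s = 141.4 m/s.
m = 0.01138 kg
0.01138 kg × (1 lb / 0.4536 kg) = 0.02510 lb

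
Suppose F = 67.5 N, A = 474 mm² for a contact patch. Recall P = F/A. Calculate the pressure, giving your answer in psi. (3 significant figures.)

20.7 psi

P is given directly by: P = F/A.
F = 67.5 N; A = 474 mm² = 4.740×10^-4 m².
P = 1.424×10^5 Pa  (the unit combination reduces to kg/(m·s²) = Pa)
1.424×10^5 Pa × (1 psi / 6895 Pa) = 20.65 psi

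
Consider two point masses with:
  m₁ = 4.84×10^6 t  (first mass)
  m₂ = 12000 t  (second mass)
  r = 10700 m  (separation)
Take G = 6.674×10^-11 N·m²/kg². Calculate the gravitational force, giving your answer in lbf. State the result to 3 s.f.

From Newton's law of gravitation: F = Gm₁m₂/r².
m₁ = 4.84×10^6 t = 4.840×10^9 kg; m₂ = 12000 t = 1.200×10^7 kg; r = 10700 m; G = 6.674×10^-11 N·m²/kg².
F = 0.03386 N
0.03386 N × (1 lbf / 4.448 N) = 0.007611 lbf

0.00761 lbf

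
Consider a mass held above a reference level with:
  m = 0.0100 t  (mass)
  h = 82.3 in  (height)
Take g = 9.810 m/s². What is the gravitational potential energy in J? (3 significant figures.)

Directly: PE = mgh.
m = 0.0100 t = 10.00 kg; h = 82.3 in = 2.090 m; g = 9.810 m/s².
PE = 205.1 J

205 J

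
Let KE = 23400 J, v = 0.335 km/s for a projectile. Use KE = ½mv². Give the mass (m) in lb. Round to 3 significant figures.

0.919 lb

Solving KE = ½mv² for m: m = 2·KE/v².
KE = 23400 J; v = 0.335 km/s = 335.0 m/s.
m = 0.4170 kg
0.4170 kg × (1 lb / 0.4536 kg) = 0.9194 lb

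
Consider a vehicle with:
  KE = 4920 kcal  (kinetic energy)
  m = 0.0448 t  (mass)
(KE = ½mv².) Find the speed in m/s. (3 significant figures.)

959 m/s

Solving KE = ½mv² for v: v = √(2·KE/m).
KE = 4920 kcal = 2.059×10^7 J; m = 0.0448 t = 44.80 kg.
v = 958.6 m/s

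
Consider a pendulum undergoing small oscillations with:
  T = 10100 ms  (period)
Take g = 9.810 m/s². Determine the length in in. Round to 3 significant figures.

998 in

Rearranging T = 2π√(L/g) for L: L = g·(T/2π)².
T = 10100 ms = 10.10 s; g = 9.810 m/s².
L = 25.35 m
25.35 m × (1 in / 0.02540 m) = 998.0 in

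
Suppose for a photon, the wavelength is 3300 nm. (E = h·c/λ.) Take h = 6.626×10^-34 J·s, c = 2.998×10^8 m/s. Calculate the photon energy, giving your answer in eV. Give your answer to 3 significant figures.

0.376 eV

E is given directly by: E = hc/λ.
λ = 3300 nm = 3.300×10^-6 m; h = 6.626×10^-34 J·s; c = 2.998×10^8 m/s.
E = 6.020×10^-20 J
6.020×10^-20 J × (1 eV / 1.602×10^-19 J) = 0.3757 eV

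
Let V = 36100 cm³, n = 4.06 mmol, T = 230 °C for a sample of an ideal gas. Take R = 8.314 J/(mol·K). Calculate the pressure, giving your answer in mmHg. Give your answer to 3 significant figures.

From the ideal-gas law: P = nRT/V.
V = 36100 cm³ = 0.03610 m³; n = 4.06 mmol = 0.004060 mol; T = 230 °C = 503.1 K; R = 8.314 J/(mol·K).
P = 470.5 Pa  (the unit combination reduces to kg/(m·s²) = Pa)
470.5 Pa × (1 mmHg / 133.3 Pa) = 3.529 mmHg

3.53 mmHg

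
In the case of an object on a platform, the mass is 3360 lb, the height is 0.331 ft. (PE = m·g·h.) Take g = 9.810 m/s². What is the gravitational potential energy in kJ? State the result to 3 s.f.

Directly: PE = mgh.
m = 3360 lb = 1524 kg; h = 0.331 ft = 0.1009 m; g = 9.810 m/s².
PE = 1508 J  (the unit combination reduces to kg·m²/s² = J)
1508 J × (1 kJ / 1000 J) = 1.508 kJ

1.51 kJ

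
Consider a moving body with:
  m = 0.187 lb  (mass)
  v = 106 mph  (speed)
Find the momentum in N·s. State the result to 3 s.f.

Directly: p = mv.
m = 0.187 lb = 0.08482 kg; v = 106 mph = 47.39 m/s.
p = 4.019 kg·m/s
Since 1 N·s = 1 kg·m/s, 4.019 N·s.

4.02 N·s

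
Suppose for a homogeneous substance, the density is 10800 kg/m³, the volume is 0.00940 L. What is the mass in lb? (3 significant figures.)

Solving ρ = m/V for m: m = ρV.
ρ = 10800 kg/m³; V = 0.00940 L = 9.400×10^-6 m³.
m = 0.1015 kg
0.1015 kg × (1 lb / 0.4536 kg) = 0.2238 lb

0.224 lb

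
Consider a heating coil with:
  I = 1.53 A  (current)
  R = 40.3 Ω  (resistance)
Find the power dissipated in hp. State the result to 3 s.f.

Directly: P = I²R.
I = 1.53 A; R = 40.3 Ω.
P = 94.34 W
94.34 W × (1 hp / 745.7 W) = 0.1265 hp

0.127 hp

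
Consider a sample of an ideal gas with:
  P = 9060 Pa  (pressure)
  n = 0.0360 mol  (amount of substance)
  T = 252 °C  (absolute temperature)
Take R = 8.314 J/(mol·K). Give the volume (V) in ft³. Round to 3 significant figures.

From the ideal-gas law: V = nRT/P.
P = 9060 Pa; n = 0.0360 mol; T = 252 °C = 525.1 K; R = 8.314 J/(mol·K).
V = 0.01735 m³
0.01735 m³ × (1 ft³ / 0.02832 m³) = 0.6127 ft³

0.613 ft³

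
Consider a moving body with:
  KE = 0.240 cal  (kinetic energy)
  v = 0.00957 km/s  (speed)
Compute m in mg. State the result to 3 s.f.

Rearranging: m = 2·KE/v².
KE = 0.240 cal = 1.004 J; v = 0.00957 km/s = 9.570 m/s.
m = 0.02193 kg
0.02193 kg × (1 mg / 1.000×10^-6 kg) = 21929 mg

21900 mg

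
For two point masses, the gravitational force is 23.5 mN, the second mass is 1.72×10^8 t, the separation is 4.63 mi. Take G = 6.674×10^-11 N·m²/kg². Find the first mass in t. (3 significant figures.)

114 t

Solving F = G·m₁·m₂/r² for m₁: m₁ = F·r²/(G·m₂).
F = 23.5 mN = 0.02350 N; m₂ = 1.72×10^8 t = 1.720×10^11 kg; r = 4.63 mi = 7451 m; G = 6.674×10^-11 N·m²/kg².
m₁ = 1.137×10^5 kg
1.137×10^5 kg × (1 t / 1000 kg) = 113.7 t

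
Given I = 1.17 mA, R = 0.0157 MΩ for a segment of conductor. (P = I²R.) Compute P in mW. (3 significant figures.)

Directly: P = I²R.
I = 1.17 mA = 0.001170 A; R = 0.0157 MΩ = 15700 Ω.
P = 0.02149 W
0.02149 W × (1 mW / 0.001000 W) = 21.49 mW

21.5 mW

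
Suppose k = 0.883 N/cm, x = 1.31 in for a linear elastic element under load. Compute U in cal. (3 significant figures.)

Directly: U = ½kx².
k = 0.883 N/cm = 88.30 N/m; x = 1.31 in = 0.03327 m.
U = 0.04888 J  (the unit combination reduces to kg·m²/s² = J)
0.04888 J × (1 cal / 4.184 J) = 0.01168 cal

0.0117 cal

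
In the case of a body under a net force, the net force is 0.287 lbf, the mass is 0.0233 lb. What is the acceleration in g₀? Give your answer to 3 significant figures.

From Newton's second law: a = F/m.
F = 0.287 lbf = 1.277 N; m = 0.0233 lb = 0.01057 kg.
a = 120.8 m/s²
120.8 m/s² × (1 g₀ / 9.807 m/s²) = 12.32 g₀

12.3 g₀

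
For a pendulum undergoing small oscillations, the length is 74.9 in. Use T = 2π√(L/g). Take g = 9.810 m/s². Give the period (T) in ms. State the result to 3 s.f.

2770 ms

Directly: T = 2π√(L/g).
L = 74.9 in = 1.902 m; g = 9.810 m/s².
T = 2.767 s
2.767 s × (1 ms / 0.001000 s) = 2767 ms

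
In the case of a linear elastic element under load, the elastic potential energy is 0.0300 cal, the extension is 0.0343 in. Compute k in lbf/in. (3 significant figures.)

1890 lbf/in

Solving U = ½k·x² for k: k = 2U/x².
U = 0.0300 cal = 0.1255 J; x = 0.0343 in = 8.712×10^-4 m.
k = 3.307×10^5 N/m
3.307×10^5 N/m × (1 lbf/in / 175.1 N/m) = 1889 lbf/in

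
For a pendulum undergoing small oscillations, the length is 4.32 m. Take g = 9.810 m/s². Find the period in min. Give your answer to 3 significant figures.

0.0695 min

Directly: T = 2π√(L/g).
L = 4.32 m; g = 9.810 m/s².
T = 4.170 s
4.170 s × (1 min / 60.00 s) = 0.06949 min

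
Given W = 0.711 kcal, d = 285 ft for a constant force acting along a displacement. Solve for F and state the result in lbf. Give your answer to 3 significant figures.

7.70 lbf

Rearranging: F = W/d.
W = 0.711 kcal = 2975 J; d = 285 ft = 86.87 m.
F = 34.25 N
34.25 N × (1 lbf / 4.448 N) = 7.699 lbf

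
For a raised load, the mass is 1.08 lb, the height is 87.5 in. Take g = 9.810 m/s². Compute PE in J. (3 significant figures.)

10.7 J

PE is given directly by: PE = mgh.
m = 1.08 lb = 0.4899 kg; h = 87.5 in = 2.222 m; g = 9.810 m/s².
PE = 10.68 J  (the unit combination reduces to kg·m²/s² = J)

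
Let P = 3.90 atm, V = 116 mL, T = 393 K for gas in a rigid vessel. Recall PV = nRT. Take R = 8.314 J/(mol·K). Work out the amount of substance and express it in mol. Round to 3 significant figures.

Rearranging: n = PV/(RT).
P = 3.90 atm = 3.952×10^5 Pa; V = 116 mL = 1.160×10^-4 m³; T = 393 K; R = 8.314 J/(mol·K).
n = 0.01403 mol

0.0140 mol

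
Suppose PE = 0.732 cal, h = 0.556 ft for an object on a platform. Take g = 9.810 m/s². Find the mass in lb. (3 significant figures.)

Rearranging: m = PE/(g·h).
PE = 0.732 cal = 3.063 J; h = 0.556 ft = 0.1695 m; g = 9.810 m/s².
m = 1.842 kg
1.842 kg × (1 lb / 0.4536 kg) = 4.061 lb

4.06 lb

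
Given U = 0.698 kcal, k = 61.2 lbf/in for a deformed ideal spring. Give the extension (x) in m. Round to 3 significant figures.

Solving U = ½k·x² for x: x = √(2U/k).
U = 0.698 kcal = 2920 J; k = 61.2 lbf/in = 10718 N/m.
x = 0.7382 m

0.738 m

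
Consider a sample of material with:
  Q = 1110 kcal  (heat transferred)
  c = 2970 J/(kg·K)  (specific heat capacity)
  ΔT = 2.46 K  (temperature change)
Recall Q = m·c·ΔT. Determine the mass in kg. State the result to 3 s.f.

636 kg

Rearranging Q = m·c·ΔT for m: m = Q/(c·ΔT).
Q = 1110 kcal = 4.644×10^6 J; c = 2970 J/(kg·K); ΔT = 2.46 K.
m = 635.7 kg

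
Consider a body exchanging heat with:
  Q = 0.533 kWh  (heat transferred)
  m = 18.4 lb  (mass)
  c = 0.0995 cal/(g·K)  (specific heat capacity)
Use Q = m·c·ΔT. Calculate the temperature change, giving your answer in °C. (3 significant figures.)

Rearranging: ΔT = Q/(m·c).
Q = 0.533 kWh = 1.919×10^6 J; m = 18.4 lb = 8.346 kg; c = 0.0995 cal/(g·K) = 416.3 J/(kg·K).
ΔT = 552.2 K
Since 1 °C = 1 K, 552.2 °C.

552 °C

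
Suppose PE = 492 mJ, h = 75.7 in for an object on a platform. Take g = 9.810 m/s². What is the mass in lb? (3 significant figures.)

0.0575 lb

Rearranging: m = PE/(g·h).
PE = 492 mJ = 0.4920 J; h = 75.7 in = 1.923 m; g = 9.810 m/s².
m = 0.02608 kg
0.02608 kg × (1 lb / 0.4536 kg) = 0.05750 lb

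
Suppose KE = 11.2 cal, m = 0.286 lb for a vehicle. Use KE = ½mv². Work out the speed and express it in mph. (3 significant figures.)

Rearranging: v = √(2·KE/m).
KE = 11.2 cal = 46.86 J; m = 0.286 lb = 0.1297 kg.
v = 26.88 m/s
26.88 m/s × (1 mph / 0.4470 m/s) = 60.13 mph

60.1 mph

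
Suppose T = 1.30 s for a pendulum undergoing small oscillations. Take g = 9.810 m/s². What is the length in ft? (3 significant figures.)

Solving T = 2π√(L/g) for L: L = g·(T/2π)².
T = 1.30 s; g = 9.810 m/s².
L = 0.4199 m
0.4199 m × (1 ft / 0.3048 m) = 1.378 ft

1.38 ft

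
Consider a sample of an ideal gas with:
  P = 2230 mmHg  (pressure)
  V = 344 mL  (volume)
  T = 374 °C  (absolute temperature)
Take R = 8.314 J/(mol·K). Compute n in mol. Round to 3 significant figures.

0.0190 mol

From the ideal-gas law: n = PV/(RT).
P = 2230 mmHg = 2.973×10^5 Pa; V = 344 mL = 3.440×10^-4 m³; T = 374 °C = 647.1 K; R = 8.314 J/(mol·K).
n = 0.01901 mol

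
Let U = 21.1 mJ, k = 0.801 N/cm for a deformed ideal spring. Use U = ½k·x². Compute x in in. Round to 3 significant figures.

Solving U = ½k·x² for x: x = √(2U/k).
U = 21.1 mJ = 0.02110 J; k = 0.801 N/cm = 80.10 N/m.
x = 0.02295 m
0.02295 m × (1 in / 0.02540 m) = 0.9037 in

0.904 in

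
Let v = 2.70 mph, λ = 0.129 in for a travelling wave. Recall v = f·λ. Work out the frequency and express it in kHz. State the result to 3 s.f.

0.368 kHz

Rearranging v = f·λ for f: f = v/λ.
v = 2.70 mph = 1.207 m/s; λ = 0.129 in = 0.003277 m.
f = 368.4 Hz
368.4 Hz × (1 kHz / 1000 Hz) = 0.3684 kHz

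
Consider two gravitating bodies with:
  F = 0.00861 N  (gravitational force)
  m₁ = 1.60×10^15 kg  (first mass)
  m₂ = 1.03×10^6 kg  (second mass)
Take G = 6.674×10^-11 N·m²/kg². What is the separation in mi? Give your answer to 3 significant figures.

From Newton's law of gravitation: r = √(G·m₁m₂/F).
F = 0.00861 N; m₁ = 1.60×10^15 kg; m₂ = 1.03×10^6 kg; G = 6.674×10^-11 N·m²/kg².
r = 3.574×10^6 m
3.574×10^6 m × (1 mi / 1609 m) = 2221 mi

2220 mi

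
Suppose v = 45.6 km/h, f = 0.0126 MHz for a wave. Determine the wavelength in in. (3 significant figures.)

0.0396 in

Rearranging: λ = v/f.
v = 45.6 km/h = 12.67 m/s; f = 0.0126 MHz = 12600 Hz.
λ = 0.001005 m
0.001005 m × (1 in / 0.02540 m) = 0.03958 in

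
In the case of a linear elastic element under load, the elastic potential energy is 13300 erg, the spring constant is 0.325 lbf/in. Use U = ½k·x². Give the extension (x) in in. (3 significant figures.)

0.269 in

Solving U = ½k·x² for x: x = √(2U/k).
U = 13300 erg = 0.001330 J; k = 0.325 lbf/in = 56.92 N/m.
x = 0.006836 m
0.006836 m × (1 in / 0.02540 m) = 0.2691 in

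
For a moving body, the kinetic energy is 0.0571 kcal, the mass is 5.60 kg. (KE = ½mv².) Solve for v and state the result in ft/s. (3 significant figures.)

30.3 ft/s

Rearranging KE = ½mv² for v: v = √(2·KE/m).
KE = 0.0571 kcal = 238.9 J; m = 5.60 kg.
v = 9.237 m/s
9.237 m/s × (1 ft/s / 0.3048 m/s) = 30.31 ft/s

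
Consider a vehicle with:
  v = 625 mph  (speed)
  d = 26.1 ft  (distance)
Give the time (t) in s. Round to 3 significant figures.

Solving v = d/t for t: t = d/v.
v = 625 mph = 279.4 m/s; d = 26.1 ft = 7.955 m.
t = 0.02847 s

0.0285 s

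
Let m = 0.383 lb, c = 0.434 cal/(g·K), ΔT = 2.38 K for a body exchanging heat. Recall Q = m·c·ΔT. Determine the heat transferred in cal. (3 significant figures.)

179 cal

Q is given directly by: Q = mcΔT.
m = 0.383 lb = 0.1737 kg; c = 0.434 cal/(g·K) = 1816 J/(kg·K); ΔT = 2.38 K.
Q = 750.8 J
750.8 J × (1 cal / 4.184 J) = 179.4 cal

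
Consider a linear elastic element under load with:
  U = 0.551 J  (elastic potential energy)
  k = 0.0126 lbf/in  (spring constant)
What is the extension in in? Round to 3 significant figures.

Solving U = ½k·x² for x: x = √(2U/k).
U = 0.551 J; k = 0.0126 lbf/in = 2.207 N/m.
x = 0.7067 m
0.7067 m × (1 in / 0.02540 m) = 27.82 in

27.8 in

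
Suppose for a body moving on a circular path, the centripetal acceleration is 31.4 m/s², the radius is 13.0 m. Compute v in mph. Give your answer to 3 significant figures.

Solving a = v²/r for v: v = √(a·r).
a = 31.4 m/s²; r = 13.0 m.
v = 20.20 m/s
20.20 m/s × (1 mph / 0.4470 m/s) = 45.19 mph

45.2 mph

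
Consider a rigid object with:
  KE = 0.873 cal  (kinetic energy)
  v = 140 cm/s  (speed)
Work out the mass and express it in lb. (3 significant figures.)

Solving KE = ½mv² for m: m = 2·KE/v².
KE = 0.873 cal = 3.653 J; v = 140 cm/s = 1.400 m/s.
m = 3.727 kg
3.727 kg × (1 lb / 0.4536 kg) = 8.217 lb

8.22 lb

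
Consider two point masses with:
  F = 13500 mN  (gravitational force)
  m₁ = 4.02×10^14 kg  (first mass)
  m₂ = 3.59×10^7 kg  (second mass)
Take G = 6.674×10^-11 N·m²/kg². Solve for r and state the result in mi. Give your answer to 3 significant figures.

166 mi

Rearranging: r = √(G·m₁m₂/F).
F = 13500 mN = 13.50 N; m₁ = 4.02×10^14 kg; m₂ = 3.59×10^7 kg; G = 6.674×10^-11 N·m²/kg².
r = 2.671×10^5 m
2.671×10^5 m × (1 mi / 1609 m) = 166.0 mi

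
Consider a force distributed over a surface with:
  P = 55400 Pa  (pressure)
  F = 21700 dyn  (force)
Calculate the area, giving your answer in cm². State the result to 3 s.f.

0.0392 cm²

Rearranging: A = F/P.
P = 55400 Pa; F = 21700 dyn = 0.2170 N.
A = 3.917×10^-6 m²
3.917×10^-6 m² × (1 cm² / 1.000×10^-4 m²) = 0.03917 cm²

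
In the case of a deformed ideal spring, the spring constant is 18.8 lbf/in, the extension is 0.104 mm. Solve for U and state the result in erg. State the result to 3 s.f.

Directly: U = ½kx².
k = 18.8 lbf/in = 3292 N/m; x = 0.104 mm = 1.040×10^-4 m.
U = 1.781×10^-5 J
1.781×10^-5 J × (1 erg / 1.000×10^-7 J) = 178.1 erg

178 erg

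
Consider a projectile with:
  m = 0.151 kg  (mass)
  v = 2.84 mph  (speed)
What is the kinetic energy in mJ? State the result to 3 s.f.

122 mJ

KE is given directly by: KE = ½mv².
m = 0.151 kg; v = 2.84 mph = 1.270 m/s.
KE = 0.1217 J
0.1217 J × (1 mJ / 0.001000 J) = 121.7 mJ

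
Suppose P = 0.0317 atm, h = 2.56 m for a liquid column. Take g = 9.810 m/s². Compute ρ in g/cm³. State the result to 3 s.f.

Solving P = ρ·g·h for ρ: ρ = P/(g·h).
P = 0.0317 atm = 3212 Pa; h = 2.56 m; g = 9.810 m/s².
ρ = 127.9 kg/m³
127.9 kg/m³ × (1 g/cm³ / 1000 kg/m³) = 0.1279 g/cm³

0.128 g/cm³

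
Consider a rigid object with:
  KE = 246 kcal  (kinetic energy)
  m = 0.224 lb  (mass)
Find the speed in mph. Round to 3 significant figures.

10100 mph

Rearranging: v = √(2·KE/m).
KE = 246 kcal = 1.029×10^6 J; m = 0.224 lb = 0.1016 kg.
v = 4501 m/s
4501 m/s × (1 mph / 0.4470 m/s) = 10069 mph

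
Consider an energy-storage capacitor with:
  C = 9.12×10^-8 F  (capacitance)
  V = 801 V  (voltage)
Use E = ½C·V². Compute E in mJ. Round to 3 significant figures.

29.3 mJ

Directly: E = ½CV².
C = 9.12×10^-8 F; V = 801 V.
E = 0.02926 J  (the unit combination reduces to kg·m²/s² = J)
0.02926 J × (1 mJ / 0.001000 J) = 29.26 mJ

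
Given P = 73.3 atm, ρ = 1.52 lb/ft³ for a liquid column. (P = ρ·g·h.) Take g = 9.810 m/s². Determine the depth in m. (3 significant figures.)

Rearranging P = ρ·g·h for h: h = P/(ρ·g).
P = 73.3 atm = 7.427×10^6 Pa; ρ = 1.52 lb/ft³ = 24.35 kg/m³; g = 9.810 m/s².
h = 31095 m

31100 m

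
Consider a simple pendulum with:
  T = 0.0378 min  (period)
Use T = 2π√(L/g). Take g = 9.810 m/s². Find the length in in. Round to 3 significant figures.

50.3 in

Rearranging T = 2π√(L/g) for L: L = g·(T/2π)².
T = 0.0378 min = 2.268 s; g = 9.810 m/s².
L = 1.278 m
1.278 m × (1 in / 0.02540 m) = 50.32 in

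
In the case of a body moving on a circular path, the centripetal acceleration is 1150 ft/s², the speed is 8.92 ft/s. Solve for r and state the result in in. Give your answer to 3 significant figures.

0.830 in

Rearranging a = v²/r for r: r = v²/a.
a = 1150 ft/s² = 350.5 m/s²; v = 8.92 ft/s = 2.719 m/s.
r = 0.02109 m
0.02109 m × (1 in / 0.02540 m) = 0.8303 in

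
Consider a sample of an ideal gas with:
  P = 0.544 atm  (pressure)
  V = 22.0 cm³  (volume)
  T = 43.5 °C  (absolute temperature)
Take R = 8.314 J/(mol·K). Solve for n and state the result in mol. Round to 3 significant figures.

4.61×10^-4 mol

Solving PV = nRT for n: n = PV/(RT).
P = 0.544 atm = 55121 Pa; V = 22.0 cm³ = 2.200×10^-5 m³; T = 43.5 °C = 316.6 K; R = 8.314 J/(mol·K).
n = 4.606×10^-4 mol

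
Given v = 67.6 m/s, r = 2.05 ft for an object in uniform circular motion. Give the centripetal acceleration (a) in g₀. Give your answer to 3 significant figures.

746 g₀

Directly: a = v²/r.
v = 67.6 m/s; r = 2.05 ft = 0.6248 m.
a = 7313 m/s²
7313 m/s² × (1 g₀ / 9.807 m/s²) = 745.8 g₀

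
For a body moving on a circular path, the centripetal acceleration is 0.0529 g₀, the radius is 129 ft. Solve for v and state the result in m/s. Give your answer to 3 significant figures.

Rearranging a = v²/r for v: v = √(a·r).
a = 0.0529 g₀ = 0.5188 m/s²; r = 129 ft = 39.32 m.
v = 4.516 m/s

4.52 m/s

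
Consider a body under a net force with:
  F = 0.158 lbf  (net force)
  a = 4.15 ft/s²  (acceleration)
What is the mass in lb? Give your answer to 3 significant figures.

1.22 lb

Rearranging: m = F/a.
F = 0.158 lbf = 0.7028 N; a = 4.15 ft/s² = 1.265 m/s².
m = 0.5556 kg
0.5556 kg × (1 lb / 0.4536 kg) = 1.225 lb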